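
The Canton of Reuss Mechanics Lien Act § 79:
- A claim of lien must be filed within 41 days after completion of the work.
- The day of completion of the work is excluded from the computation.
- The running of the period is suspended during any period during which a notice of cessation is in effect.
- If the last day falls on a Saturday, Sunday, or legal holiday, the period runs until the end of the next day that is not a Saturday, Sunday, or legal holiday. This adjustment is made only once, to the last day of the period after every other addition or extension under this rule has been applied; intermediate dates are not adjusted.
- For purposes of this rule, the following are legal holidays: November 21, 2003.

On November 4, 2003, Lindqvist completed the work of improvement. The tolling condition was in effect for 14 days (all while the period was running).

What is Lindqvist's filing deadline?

41 days after November 4, 2003 is December 15, 2003.
Tolling adds 14 days: December 15, 2003 + 14 days = December 29, 2003.
December 29, 2003 is a Monday and not a legal holiday, so no extension applies.

December 29, 2003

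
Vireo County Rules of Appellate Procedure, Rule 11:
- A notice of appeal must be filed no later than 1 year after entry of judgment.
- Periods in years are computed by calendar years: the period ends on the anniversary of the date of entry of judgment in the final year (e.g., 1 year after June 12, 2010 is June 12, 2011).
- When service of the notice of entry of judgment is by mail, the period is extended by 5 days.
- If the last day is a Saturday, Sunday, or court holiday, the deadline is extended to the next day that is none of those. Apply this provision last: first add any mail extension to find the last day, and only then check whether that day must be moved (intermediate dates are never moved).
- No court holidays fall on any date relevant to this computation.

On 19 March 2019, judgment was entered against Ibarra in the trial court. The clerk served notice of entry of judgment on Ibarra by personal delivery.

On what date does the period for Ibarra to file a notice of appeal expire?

March 19, 2020

1 year after 19 March 2019 is March 19, 2020.
Service was not by mail, so no mail extension applies.
March 19, 2020 is a Thursday and not a court holiday, so no extension applies.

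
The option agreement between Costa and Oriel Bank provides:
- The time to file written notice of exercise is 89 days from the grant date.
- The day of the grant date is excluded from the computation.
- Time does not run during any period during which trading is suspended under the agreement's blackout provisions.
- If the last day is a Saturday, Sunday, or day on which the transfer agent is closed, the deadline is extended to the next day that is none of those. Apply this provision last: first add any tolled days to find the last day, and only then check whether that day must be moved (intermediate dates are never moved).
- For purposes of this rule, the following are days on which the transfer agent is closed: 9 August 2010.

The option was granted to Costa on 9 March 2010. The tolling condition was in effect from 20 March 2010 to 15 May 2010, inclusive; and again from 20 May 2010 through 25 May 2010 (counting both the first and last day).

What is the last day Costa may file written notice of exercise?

August 10, 2010

89 days after 9 March 2010 is June 6, 2010.
From March 20, 2010 through May 15, 2010 inclusive is 57 days; tolling adds 57 days: June 6, 2010 + 57 days = August 2, 2010.
From May 20, 2010 through May 25, 2010 inclusive is 6 days; tolling adds 6 days: August 2, 2010 + 6 days = August 8, 2010.
August 8, 2010 is Sunday; August 9, 2010 is a listed holiday. The next qualifying day is August 10, 2010.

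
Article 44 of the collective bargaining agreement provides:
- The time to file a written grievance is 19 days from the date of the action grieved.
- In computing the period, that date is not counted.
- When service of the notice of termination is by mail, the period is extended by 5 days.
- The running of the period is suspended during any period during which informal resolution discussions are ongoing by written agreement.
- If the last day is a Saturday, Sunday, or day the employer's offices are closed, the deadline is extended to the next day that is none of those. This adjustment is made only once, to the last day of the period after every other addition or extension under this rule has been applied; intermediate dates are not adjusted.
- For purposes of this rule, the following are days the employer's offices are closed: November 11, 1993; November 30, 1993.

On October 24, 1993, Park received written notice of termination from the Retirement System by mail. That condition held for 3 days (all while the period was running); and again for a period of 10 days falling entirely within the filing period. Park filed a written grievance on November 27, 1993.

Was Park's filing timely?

Yes

19 days after October 24, 1993 is November 12, 1993.
Service was by mail, adding 5 days: November 12, 1993 + 5 days = November 17, 1993.
Tolling adds 3 days: November 17, 1993 + 3 days = November 20, 1993.
Tolling adds 10 days: November 20, 1993 + 10 days = November 30, 1993.
November 30, 1993 is a listed holiday. The next qualifying day is December 1, 1993.
The deadline is December 1, 1993; the filing on November 27, 1993 is on or before that date.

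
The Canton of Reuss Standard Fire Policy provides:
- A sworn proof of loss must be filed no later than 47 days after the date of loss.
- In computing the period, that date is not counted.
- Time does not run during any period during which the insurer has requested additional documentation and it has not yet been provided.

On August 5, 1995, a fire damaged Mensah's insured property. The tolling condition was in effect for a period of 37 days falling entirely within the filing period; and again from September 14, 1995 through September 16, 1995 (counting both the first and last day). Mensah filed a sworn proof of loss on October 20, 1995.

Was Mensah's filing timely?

Yes

47 days after August 5, 1995 is September 21, 1995.
Tolling adds 37 days: September 21, 1995 + 37 days = October 28, 1995.
From September 14, 1995 through September 16, 1995 inclusive is 3 days; tolling adds 3 days: October 28, 1995 + 3 days = October 31, 1995.
The deadline is October 31, 1995; the filing on October 20, 1995 is on or before that date.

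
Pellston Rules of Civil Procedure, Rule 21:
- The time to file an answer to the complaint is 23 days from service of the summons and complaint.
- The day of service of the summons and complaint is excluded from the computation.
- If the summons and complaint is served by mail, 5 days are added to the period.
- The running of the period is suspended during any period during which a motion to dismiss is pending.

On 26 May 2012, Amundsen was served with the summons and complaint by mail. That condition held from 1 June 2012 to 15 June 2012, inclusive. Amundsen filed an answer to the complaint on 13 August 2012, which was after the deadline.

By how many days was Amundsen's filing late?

23 days after 26 May 2012 is June 18, 2012.
Service was by mail, adding 5 days: June 18, 2012 + 5 days = June 23, 2012.
From June 1, 2012 through June 15, 2012 inclusive is 15 days; tolling adds 15 days: June 23, 2012 + 15 days = July 8, 2012.
The deadline is July 8, 2012; from July 8, 2012 to August 13, 2012 is 36 days.

36 days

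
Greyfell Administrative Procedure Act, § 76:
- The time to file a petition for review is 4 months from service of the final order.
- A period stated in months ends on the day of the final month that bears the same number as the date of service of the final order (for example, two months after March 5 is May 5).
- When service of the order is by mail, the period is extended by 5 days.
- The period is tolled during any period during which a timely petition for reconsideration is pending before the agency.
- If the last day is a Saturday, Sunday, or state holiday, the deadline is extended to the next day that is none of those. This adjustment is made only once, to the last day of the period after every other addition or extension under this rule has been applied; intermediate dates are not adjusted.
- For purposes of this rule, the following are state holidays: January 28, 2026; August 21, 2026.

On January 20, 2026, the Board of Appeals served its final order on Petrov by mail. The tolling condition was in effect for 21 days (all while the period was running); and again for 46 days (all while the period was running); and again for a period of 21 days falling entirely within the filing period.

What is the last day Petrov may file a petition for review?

4 months after January 20, 2026 is May 20, 2026.
Service was by mail, adding 5 days: May 20, 2026 + 5 days = May 25, 2026.
Tolling adds 21 days: May 25, 2026 + 21 days = June 15, 2026.
Tolling adds 46 days: June 15, 2026 + 46 days = July 31, 2026.
Tolling adds 21 days: July 31, 2026 + 21 days = August 21, 2026.
August 21, 2026 is a listed holiday; August 22, 2026 is Saturday; August 23, 2026 is Sunday. The next qualifying day is August 24, 2026.

August 24, 2026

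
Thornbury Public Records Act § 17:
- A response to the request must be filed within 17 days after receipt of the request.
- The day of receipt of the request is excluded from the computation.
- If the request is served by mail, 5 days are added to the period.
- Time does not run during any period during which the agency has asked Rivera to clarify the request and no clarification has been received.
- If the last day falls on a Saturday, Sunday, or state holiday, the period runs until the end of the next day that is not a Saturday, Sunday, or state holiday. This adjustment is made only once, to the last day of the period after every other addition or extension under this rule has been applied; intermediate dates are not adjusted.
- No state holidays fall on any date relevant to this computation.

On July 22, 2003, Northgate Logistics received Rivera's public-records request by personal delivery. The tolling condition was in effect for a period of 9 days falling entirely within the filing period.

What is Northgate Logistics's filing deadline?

17 days after July 22, 2003 is August 8, 2003.
Service was not by mail, so no mail extension applies.
Tolling adds 9 days: August 8, 2003 + 9 days = August 17, 2003.
August 17, 2003 is Sunday. The next qualifying day is August 18, 2003.

August 18, 2003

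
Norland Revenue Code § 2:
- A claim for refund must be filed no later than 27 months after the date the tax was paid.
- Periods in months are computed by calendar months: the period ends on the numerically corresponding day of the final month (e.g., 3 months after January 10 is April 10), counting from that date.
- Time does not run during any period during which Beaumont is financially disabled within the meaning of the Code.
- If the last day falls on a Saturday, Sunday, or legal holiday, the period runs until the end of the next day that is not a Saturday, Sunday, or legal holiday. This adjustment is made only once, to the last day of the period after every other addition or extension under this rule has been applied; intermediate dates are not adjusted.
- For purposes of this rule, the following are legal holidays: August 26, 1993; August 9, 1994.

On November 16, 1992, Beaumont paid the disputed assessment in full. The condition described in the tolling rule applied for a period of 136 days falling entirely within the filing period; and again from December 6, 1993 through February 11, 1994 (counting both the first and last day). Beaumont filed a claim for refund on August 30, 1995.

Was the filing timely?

27 months after November 16, 1992 is February 16, 1995.
Tolling adds 136 days: February 16, 1995 + 136 days = July 2, 1995.
From December 6, 1993 through February 11, 1994 inclusive is 68 days; tolling adds 68 days: July 2, 1995 + 68 days = September 8, 1995.
September 8, 1995 is a Friday and not a legal holiday, so no extension applies.
The deadline is September 8, 1995; the filing on August 30, 1995 is on or before that date.

Yes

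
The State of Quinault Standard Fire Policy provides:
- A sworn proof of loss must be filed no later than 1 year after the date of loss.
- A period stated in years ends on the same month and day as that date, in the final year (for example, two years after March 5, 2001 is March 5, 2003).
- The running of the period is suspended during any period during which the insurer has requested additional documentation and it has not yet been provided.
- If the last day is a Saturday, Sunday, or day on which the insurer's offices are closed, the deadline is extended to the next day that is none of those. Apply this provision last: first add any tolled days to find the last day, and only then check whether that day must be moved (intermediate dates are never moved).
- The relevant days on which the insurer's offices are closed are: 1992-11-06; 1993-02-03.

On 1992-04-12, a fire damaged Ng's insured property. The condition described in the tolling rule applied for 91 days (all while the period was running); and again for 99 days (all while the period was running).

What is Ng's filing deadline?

1 year after 1992-04-12 is April 12, 1993.
Tolling adds 91 days: April 12, 1993 + 91 days = July 12, 1993.
Tolling adds 99 days: July 12, 1993 + 99 days = October 19, 1993.
October 19, 1993 is a Tuesday and not a day on which the insurer's offices are closed, so no extension applies.

October 19, 1993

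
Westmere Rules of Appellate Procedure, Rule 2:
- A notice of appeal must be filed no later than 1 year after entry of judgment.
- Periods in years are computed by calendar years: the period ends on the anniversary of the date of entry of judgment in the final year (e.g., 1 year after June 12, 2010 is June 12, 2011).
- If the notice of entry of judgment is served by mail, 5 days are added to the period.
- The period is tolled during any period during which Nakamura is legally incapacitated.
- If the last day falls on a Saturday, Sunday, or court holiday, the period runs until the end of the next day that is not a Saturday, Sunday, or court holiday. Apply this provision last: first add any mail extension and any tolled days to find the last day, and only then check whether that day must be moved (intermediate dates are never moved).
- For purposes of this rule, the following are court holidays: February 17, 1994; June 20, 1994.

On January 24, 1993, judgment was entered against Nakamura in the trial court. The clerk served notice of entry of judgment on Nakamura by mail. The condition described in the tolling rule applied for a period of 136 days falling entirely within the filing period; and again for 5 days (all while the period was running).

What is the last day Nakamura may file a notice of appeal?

June 21, 1994

1 year after January 24, 1993 is January 24, 1994.
Service was by mail, adding 5 days: January 24, 1994 + 5 days = January 29, 1994.
Tolling adds 136 days: January 29, 1994 + 136 days = June 14, 1994.
Tolling adds 5 days: June 14, 1994 + 5 days = June 19, 1994.
June 19, 1994 is Sunday; June 20, 1994 is a listed holiday. The next qualifying day is June 21, 1994.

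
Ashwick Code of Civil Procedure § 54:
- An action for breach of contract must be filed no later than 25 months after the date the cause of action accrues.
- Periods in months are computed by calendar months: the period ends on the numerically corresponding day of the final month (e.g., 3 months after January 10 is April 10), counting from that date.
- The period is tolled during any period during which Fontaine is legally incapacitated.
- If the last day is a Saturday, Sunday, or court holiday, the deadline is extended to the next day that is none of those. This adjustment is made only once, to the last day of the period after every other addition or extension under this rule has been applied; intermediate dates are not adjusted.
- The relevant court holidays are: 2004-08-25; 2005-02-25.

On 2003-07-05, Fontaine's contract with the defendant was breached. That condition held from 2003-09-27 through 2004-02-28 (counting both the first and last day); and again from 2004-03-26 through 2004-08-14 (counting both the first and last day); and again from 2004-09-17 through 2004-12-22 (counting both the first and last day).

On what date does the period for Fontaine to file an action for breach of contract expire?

25 months after 2003-07-05 is August 5, 2005.
From September 27, 2003 through February 28, 2004 inclusive is 155 days; tolling adds 155 days: August 5, 2005 + 155 days = January 7, 2006.
From March 26, 2004 through August 14, 2004 inclusive is 142 days; tolling adds 142 days: January 7, 2006 + 142 days = May 29, 2006.
From September 17, 2004 through December 22, 2004 inclusive is 97 days; tolling adds 97 days: May 29, 2006 + 97 days = September 3, 2006.
September 3, 2006 is Sunday. The next qualifying day is September 4, 2006.

September 4, 2006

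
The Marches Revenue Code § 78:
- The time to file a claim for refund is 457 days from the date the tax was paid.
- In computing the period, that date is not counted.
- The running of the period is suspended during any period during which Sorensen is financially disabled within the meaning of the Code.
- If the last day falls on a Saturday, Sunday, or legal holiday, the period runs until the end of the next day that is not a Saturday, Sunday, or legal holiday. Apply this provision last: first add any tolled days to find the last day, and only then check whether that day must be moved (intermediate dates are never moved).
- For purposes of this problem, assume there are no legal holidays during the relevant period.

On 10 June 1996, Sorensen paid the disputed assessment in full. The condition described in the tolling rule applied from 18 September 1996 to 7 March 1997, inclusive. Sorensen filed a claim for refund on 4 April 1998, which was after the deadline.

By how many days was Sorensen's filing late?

457 days after 10 June 1996 is September 10, 1997.
From September 18, 1996 through March 7, 1997 inclusive is 171 days; tolling adds 171 days: September 10, 1997 + 171 days = February 28, 1998.
February 28, 1998 is Saturday; March 1, 1998 is Sunday. The next qualifying day is March 2, 1998.
The deadline is March 2, 1998; from March 2, 1998 to April 4, 1998 is 33 days.

33 days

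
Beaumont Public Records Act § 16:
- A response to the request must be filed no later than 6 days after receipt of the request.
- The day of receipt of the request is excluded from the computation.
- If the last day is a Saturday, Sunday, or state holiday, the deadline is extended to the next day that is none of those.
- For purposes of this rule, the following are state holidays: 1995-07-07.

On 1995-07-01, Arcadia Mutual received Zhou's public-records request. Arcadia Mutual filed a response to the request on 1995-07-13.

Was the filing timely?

No

6 days after 1995-07-01 is July 7, 1995.
July 7, 1995 is a listed holiday; July 8, 1995 is Saturday; July 9, 1995 is Sunday. The next qualifying day is July 10, 1995.
The deadline is July 10, 1995; the filing on July 13, 1995 is after that date.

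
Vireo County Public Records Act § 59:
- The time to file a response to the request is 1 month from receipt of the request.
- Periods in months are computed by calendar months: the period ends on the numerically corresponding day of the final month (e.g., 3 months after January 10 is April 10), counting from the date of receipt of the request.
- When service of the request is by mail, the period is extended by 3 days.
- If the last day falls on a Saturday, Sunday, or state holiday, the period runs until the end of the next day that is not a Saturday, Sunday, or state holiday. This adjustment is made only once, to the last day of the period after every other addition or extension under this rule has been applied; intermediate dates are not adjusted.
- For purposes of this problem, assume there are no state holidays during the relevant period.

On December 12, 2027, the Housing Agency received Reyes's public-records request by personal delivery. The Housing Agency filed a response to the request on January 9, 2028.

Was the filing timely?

Yes

1 month after December 12, 2027 is January 12, 2028.
Service was not by mail, so no mail extension applies.
January 12, 2028 is a Wednesday and not a state holiday, so no extension applies.
The deadline is January 12, 2028; the filing on January 9, 2028 is on or before that date.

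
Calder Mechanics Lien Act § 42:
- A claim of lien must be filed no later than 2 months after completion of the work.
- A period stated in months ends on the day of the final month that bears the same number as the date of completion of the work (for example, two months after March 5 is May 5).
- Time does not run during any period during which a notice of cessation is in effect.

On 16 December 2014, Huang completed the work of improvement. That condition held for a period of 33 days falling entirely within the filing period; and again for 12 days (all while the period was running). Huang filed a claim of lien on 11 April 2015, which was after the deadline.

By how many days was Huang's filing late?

9 days

2 months after 16 December 2014 is February 16, 2015.
Tolling adds 33 days: February 16, 2015 + 33 days = March 21, 2015.
Tolling adds 12 days: March 21, 2015 + 12 days = April 2, 2015.
The deadline is April 2, 2015; from April 2, 2015 to April 11, 2015 is 9 days.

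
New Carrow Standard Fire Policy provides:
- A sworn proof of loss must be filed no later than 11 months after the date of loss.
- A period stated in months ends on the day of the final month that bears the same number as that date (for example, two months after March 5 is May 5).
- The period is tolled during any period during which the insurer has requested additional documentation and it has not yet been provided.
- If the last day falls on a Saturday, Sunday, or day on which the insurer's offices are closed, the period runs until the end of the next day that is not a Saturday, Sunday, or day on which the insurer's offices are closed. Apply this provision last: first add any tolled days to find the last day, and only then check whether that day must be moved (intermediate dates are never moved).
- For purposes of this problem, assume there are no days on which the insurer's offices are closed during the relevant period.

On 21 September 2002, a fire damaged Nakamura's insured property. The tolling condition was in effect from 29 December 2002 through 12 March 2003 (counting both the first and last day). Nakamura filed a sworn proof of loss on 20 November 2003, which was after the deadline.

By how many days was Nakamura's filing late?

11 months after 21 September 2002 is August 21, 2003.
From December 29, 2002 through March 12, 2003 inclusive is 74 days; tolling adds 74 days: August 21, 2003 + 74 days = November 3, 2003.
November 3, 2003 is a Monday and not a day on which the insurer's offices are closed, so no extension applies.
The deadline is November 3, 2003; from November 3, 2003 to November 20, 2003 is 17 days.

17 days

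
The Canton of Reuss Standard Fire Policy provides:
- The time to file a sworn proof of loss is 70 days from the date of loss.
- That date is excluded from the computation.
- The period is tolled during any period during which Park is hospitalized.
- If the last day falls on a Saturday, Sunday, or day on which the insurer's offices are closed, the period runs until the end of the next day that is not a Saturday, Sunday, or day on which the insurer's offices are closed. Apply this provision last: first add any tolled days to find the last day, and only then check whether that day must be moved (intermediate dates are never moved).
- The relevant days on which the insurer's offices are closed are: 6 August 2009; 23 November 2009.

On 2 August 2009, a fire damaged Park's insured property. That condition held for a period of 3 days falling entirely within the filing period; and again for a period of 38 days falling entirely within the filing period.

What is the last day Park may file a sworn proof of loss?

70 days after 2 August 2009 is October 11, 2009.
Tolling adds 3 days: October 11, 2009 + 3 days = October 14, 2009.
Tolling adds 38 days: October 14, 2009 + 38 days = November 21, 2009.
November 21, 2009 is Saturday; November 22, 2009 is Sunday; November 23, 2009 is a listed holiday. The next qualifying day is November 24, 2009.

November 24, 2009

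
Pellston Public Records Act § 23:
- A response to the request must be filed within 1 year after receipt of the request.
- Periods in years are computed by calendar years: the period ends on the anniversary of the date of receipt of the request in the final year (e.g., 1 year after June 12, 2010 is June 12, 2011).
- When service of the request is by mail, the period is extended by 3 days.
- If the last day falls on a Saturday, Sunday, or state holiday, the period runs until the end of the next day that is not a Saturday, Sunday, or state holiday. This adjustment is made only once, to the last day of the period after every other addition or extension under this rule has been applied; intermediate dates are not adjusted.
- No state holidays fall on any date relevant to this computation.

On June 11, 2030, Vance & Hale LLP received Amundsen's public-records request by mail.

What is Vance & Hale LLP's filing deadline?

June 16, 2031

1 year after June 11, 2030 is June 11, 2031.
Service was by mail, adding 3 days: June 11, 2031 + 3 days = June 14, 2031.
June 14, 2031 is Saturday; June 15, 2031 is Sunday. The next qualifying day is June 16, 2031.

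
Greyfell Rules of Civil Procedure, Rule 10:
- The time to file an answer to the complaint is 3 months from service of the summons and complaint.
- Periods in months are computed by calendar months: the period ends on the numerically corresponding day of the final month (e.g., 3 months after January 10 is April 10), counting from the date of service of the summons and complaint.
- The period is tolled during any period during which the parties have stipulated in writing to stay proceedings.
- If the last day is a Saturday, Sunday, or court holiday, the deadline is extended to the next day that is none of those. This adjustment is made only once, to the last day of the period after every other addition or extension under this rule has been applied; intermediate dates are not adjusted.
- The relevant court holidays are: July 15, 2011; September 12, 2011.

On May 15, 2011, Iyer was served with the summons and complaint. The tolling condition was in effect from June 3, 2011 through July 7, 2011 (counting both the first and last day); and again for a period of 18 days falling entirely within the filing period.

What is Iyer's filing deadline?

October 7, 2011

3 months after May 15, 2011 is August 15, 2011.
From June 3, 2011 through July 7, 2011 inclusive is 35 days; tolling adds 35 days: August 15, 2011 + 35 days = September 19, 2011.
Tolling adds 18 days: September 19, 2011 + 18 days = October 7, 2011.
October 7, 2011 is a Friday and not a court holiday, so no extension applies.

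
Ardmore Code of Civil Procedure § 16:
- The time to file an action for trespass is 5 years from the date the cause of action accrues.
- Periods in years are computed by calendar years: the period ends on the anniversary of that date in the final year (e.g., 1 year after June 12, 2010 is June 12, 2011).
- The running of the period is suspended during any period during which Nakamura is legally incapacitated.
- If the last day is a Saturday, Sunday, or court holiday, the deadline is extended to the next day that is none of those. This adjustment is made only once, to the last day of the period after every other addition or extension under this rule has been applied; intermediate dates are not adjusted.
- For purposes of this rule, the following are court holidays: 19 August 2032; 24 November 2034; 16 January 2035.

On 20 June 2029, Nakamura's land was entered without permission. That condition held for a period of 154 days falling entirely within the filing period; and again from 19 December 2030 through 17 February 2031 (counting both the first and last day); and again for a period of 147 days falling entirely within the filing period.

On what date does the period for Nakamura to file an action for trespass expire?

5 years after 20 June 2029 is June 20, 2034.
Tolling adds 154 days: June 20, 2034 + 154 days = November 21, 2034.
From December 19, 2030 through February 17, 2031 inclusive is 61 days; tolling adds 61 days: November 21, 2034 + 61 days = January 21, 2035.
Tolling adds 147 days: January 21, 2035 + 147 days = June 17, 2035.
June 17, 2035 is Sunday. The next qualifying day is June 18, 2035.

June 18, 2035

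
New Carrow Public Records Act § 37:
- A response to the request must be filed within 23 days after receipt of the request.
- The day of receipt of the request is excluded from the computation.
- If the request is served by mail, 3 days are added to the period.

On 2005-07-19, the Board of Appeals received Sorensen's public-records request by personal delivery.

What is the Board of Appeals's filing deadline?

23 days after 2005-07-19 is August 11, 2005.
Service was not by mail, so no mail extension applies.

August 11, 2005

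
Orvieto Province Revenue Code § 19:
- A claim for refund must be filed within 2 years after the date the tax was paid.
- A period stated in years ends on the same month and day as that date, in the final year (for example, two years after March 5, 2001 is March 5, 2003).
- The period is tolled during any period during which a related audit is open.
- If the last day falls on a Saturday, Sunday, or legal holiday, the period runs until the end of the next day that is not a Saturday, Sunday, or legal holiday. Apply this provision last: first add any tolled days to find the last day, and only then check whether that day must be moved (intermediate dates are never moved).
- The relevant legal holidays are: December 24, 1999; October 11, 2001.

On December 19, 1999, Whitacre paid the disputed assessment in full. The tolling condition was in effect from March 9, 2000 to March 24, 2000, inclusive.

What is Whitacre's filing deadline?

2 years after December 19, 1999 is December 19, 2001.
From March 9, 2000 through March 24, 2000 inclusive is 16 days; tolling adds 16 days: December 19, 2001 + 16 days = January 4, 2002.
January 4, 2002 is a Friday and not a legal holiday, so no extension applies.

January 4, 2002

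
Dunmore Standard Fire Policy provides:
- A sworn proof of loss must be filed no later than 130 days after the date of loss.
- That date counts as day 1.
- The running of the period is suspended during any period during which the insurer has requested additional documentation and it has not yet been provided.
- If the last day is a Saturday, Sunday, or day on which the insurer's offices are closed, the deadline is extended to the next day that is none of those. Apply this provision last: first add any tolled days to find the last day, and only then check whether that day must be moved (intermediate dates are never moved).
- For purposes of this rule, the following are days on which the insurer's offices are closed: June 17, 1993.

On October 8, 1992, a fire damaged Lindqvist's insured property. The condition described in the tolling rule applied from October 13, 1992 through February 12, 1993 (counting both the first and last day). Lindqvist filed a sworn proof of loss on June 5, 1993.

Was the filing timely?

Yes

Counting October 8, 1992 as day 1, day 130 is February 14, 1993.
From October 13, 1992 through February 12, 1993 inclusive is 123 days; tolling adds 123 days: February 14, 1993 + 123 days = June 17, 1993.
June 17, 1993 is a listed holiday. The next qualifying day is June 18, 1993.
The deadline is June 18, 1993; the filing on June 5, 1993 is on or before that date.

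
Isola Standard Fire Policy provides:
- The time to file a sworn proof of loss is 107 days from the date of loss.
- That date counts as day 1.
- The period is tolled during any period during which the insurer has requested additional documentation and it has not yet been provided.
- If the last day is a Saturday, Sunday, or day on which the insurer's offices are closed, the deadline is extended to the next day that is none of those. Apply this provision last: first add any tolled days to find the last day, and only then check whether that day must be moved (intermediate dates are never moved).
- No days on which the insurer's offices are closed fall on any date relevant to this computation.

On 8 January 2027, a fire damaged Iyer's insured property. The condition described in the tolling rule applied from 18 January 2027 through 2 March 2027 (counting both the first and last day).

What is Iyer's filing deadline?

June 7, 2027

Counting 8 January 2027 as day 1, day 107 is April 24, 2027.
From January 18, 2027 through March 2, 2027 inclusive is 44 days; tolling adds 44 days: April 24, 2027 + 44 days = June 7, 2027.
June 7, 2027 is a Monday and not a day on which the insurer's offices are closed, so no extension applies.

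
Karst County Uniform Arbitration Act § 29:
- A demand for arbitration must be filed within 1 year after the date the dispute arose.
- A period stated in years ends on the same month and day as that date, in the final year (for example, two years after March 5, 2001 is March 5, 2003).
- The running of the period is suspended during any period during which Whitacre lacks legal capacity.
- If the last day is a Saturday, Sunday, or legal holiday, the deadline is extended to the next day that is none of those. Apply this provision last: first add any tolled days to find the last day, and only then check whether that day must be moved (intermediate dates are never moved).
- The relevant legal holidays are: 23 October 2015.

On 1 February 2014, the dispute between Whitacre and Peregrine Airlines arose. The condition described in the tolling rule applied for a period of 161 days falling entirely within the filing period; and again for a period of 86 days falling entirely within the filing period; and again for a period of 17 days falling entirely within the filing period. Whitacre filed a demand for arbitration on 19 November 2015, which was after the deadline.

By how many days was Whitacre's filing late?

24 days

1 year after 1 February 2014 is February 1, 2015.
Tolling adds 161 days: February 1, 2015 + 161 days = July 12, 2015.
Tolling adds 86 days: July 12, 2015 + 86 days = October 6, 2015.
Tolling adds 17 days: October 6, 2015 + 17 days = October 23, 2015.
October 23, 2015 is a listed holiday; October 24, 2015 is Saturday; October 25, 2015 is Sunday. The next qualifying day is October 26, 2015.
The deadline is October 26, 2015; from October 26, 2015 to November 19, 2015 is 24 days.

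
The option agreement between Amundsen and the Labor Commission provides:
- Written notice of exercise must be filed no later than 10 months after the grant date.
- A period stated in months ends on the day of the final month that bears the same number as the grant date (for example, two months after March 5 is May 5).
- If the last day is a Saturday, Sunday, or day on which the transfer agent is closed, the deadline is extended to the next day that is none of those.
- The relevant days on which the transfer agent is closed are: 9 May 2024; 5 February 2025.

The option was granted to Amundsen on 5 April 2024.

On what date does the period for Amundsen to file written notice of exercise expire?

February 6, 2025

10 months after 5 April 2024 is February 5, 2025.
February 5, 2025 is a listed holiday. The next qualifying day is February 6, 2025.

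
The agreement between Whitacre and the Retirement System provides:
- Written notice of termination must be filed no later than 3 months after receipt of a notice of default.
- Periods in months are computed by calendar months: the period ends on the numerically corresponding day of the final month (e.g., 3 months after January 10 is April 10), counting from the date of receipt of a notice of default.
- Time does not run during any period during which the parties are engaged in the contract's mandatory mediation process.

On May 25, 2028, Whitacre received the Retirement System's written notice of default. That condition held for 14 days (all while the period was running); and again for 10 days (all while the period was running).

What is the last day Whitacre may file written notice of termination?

September 18, 2028

3 months after May 25, 2028 is August 25, 2028.
Tolling adds 14 days: August 25, 2028 + 14 days = September 8, 2028.
Tolling adds 10 days: September 8, 2028 + 10 days = September 18, 2028.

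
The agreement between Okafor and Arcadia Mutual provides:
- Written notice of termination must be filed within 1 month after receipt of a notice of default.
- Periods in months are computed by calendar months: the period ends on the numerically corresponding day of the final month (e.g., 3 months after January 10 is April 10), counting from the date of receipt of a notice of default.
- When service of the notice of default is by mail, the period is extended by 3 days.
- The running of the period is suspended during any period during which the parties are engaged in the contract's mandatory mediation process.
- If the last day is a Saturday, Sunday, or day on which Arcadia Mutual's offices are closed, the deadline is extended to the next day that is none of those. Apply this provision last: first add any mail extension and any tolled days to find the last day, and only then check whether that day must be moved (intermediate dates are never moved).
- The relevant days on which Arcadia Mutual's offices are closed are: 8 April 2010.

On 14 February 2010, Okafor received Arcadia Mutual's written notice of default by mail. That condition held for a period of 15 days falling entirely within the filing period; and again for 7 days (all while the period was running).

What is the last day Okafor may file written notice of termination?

1 month after 14 February 2010 is March 14, 2010.
Service was by mail, adding 3 days: March 14, 2010 + 3 days = March 17, 2010.
Tolling adds 15 days: March 17, 2010 + 15 days = April 1, 2010.
Tolling adds 7 days: April 1, 2010 + 7 days = April 8, 2010.
April 8, 2010 is a listed holiday. The next qualifying day is April 9, 2010.

April 9, 2010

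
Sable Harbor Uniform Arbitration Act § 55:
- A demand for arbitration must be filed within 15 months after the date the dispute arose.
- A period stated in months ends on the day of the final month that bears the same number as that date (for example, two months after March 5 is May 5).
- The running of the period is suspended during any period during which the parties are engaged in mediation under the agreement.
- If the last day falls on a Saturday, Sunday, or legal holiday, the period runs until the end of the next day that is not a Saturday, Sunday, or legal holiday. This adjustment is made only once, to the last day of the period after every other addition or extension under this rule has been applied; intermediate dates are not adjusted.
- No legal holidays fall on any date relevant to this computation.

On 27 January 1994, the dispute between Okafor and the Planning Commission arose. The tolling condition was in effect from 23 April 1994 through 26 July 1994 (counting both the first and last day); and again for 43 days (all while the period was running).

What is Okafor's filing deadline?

September 12, 1995

15 months after 27 January 1994 is April 27, 1995.
From April 23, 1994 through July 26, 1994 inclusive is 95 days; tolling adds 95 days: April 27, 1995 + 95 days = July 31, 1995.
Tolling adds 43 days: July 31, 1995 + 43 days = September 12, 1995.
September 12, 1995 is a Tuesday and not a legal holiday, so no extension applies.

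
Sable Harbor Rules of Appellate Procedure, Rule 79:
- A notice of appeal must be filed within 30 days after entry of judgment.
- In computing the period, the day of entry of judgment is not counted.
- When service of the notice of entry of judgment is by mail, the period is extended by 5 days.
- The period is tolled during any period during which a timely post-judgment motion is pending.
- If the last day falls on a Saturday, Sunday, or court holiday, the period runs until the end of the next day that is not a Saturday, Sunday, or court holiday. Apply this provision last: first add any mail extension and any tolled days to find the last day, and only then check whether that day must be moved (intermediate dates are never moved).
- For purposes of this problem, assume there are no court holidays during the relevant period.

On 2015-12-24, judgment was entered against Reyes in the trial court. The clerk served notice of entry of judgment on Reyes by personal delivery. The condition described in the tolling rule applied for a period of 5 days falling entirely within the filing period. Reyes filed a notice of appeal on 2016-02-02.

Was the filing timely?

30 days after 2015-12-24 is January 23, 2016.
Service was not by mail, so no mail extension applies.
Tolling adds 5 days: January 23, 2016 + 5 days = January 28, 2016.
January 28, 2016 is a Thursday and not a court holiday, so no extension applies.
The deadline is January 28, 2016; the filing on February 2, 2016 is after that date.

No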